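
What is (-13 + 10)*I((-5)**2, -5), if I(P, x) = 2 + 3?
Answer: -15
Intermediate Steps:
I(P, x) = 5
(-13 + 10)*I((-5)**2, -5) = (-13 + 10)*5 = -3*5 = -15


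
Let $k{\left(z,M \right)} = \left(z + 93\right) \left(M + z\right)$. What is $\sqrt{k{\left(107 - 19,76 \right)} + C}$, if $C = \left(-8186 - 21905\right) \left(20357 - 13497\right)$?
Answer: $4 i \sqrt{12899661} \approx 14366.0 i$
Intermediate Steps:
$k{\left(z,M \right)} = \left(93 + z\right) \left(M + z\right)$
$C = -206424260$ ($C = \left(-30091\right) 6860 = -206424260$)
$\sqrt{k{\left(107 - 19,76 \right)} + C} = \sqrt{\left(\left(107 - 19\right)^{2} + 93 \cdot 76 + 93 \left(107 - 19\right) + 76 \left(107 - 19\right)\right) - 206424260} = \sqrt{\left(\left(107 - 19\right)^{2} + 7068 + 93 \left(107 - 19\right) + 76 \left(107 - 19\right)\right) - 206424260} = \sqrt{\left(88^{2} + 7068 + 93 \cdot 88 + 76 \cdot 88\right) - 206424260} = \sqrt{\left(7744 + 7068 + 8184 + 6688\right) - 206424260} = \sqrt{29684 - 206424260} = \sqrt{-206394576} = 4 i \sqrt{12899661}$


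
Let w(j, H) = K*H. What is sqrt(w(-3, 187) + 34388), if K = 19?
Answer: sqrt(37941) ≈ 194.78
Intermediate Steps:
w(j, H) = 19*H
sqrt(w(-3, 187) + 34388) = sqrt(19*187 + 34388) = sqrt(3553 + 34388) = sqrt(37941)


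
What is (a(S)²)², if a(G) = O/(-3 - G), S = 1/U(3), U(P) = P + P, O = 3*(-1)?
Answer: 104976/130321 ≈ 0.80552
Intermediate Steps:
O = -3
U(P) = 2*P
S = ⅙ (S = 1/(2*3) = 1/6 = ⅙ ≈ 0.16667)
a(G) = -3/(-3 - G)
(a(S)²)² = ((3/(3 + ⅙))²)² = ((3/(19/6))²)² = ((3*(6/19))²)² = ((18/19)²)² = (324/361)² = 104976/130321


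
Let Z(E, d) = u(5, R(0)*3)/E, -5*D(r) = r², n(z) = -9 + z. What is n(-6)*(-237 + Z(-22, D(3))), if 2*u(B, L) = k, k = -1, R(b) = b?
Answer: 156405/44 ≈ 3554.7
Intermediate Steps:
D(r) = -r²/5
u(B, L) = -½ (u(B, L) = (½)*(-1) = -½)
Z(E, d) = -1/(2*E)
n(-6)*(-237 + Z(-22, D(3))) = (-9 - 6)*(-237 - ½/(-22)) = -15*(-237 - ½*(-1/22)) = -15*(-237 + 1/44) = -15*(-10427/44) = 156405/44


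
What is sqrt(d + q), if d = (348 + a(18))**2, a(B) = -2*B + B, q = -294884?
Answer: 8*I*sqrt(2906) ≈ 431.26*I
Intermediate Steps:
a(B) = -B
d = 108900 (d = (348 - 1*18)**2 = (348 - 18)**2 = 330**2 = 108900)
sqrt(d + q) = sqrt(108900 - 294884) = sqrt(-185984) = 8*I*sqrt(2906)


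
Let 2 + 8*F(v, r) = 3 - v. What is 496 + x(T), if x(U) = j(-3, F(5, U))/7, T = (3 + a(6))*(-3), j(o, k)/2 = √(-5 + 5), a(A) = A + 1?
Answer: 496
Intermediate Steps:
F(v, r) = ⅛ - v/8 (F(v, r) = -¼ + (3 - v)/8 = -¼ + (3/8 - v/8) = ⅛ - v/8)
a(A) = 1 + A
j(o, k) = 0 (j(o, k) = 2*√(-5 + 5) = 2*√0 = 2*0 = 0)
T = -30 (T = (3 + (1 + 6))*(-3) = (3 + 7)*(-3) = 10*(-3) = -30)
x(U) = 0 (x(U) = 0/7 = 0*(⅐) = 0)
496 + x(T) = 496 + 0 = 496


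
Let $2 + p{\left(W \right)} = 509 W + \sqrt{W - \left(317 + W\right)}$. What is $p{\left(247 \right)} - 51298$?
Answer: $74423 + i \sqrt{317} \approx 74423.0 + 17.805 i$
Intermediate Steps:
$p{\left(W \right)} = -2 + 509 W + i \sqrt{317}$ ($p{\left(W \right)} = -2 + \left(509 W + \sqrt{W - \left(317 + W\right)}\right) = -2 + \left(509 W + \sqrt{-317}\right) = -2 + \left(509 W + i \sqrt{317}\right) = -2 + 509 W + i \sqrt{317}$)
$p{\left(247 \right)} - 51298 = \left(-2 + 509 \cdot 247 + i \sqrt{317}\right) - 51298 = \left(-2 + 125723 + i \sqrt{317}\right) - 51298 = \left(125721 + i \sqrt{317}\right) - 51298 = 74423 + i \sqrt{317}$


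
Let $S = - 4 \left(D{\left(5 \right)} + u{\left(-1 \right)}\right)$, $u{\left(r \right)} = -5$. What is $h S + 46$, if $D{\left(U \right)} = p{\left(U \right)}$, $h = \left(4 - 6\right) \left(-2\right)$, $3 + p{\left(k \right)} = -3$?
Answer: $222$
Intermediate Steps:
$p{\left(k \right)} = -6$ ($p{\left(k \right)} = -3 - 3 = -6$)
$h = 4$ ($h = \left(-2\right) \left(-2\right) = 4$)
$D{\left(U \right)} = -6$
$S = 44$ ($S = - 4 \left(-6 - 5\right) = \left(-4\right) \left(-11\right) = 44$)
$h S + 46 = 4 \cdot 44 + 46 = 176 + 46 = 222$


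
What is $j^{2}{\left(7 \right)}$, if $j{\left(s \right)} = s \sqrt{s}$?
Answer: $343$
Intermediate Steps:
$j{\left(s \right)} = s^{\frac{3}{2}}$
$j^{2}{\left(7 \right)} = \left(7^{\frac{3}{2}}\right)^{2} = \left(7 \sqrt{7}\right)^{2} = 343$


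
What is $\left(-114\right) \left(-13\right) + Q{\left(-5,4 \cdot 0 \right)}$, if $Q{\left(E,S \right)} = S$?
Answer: $1482$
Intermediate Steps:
$\left(-114\right) \left(-13\right) + Q{\left(-5,4 \cdot 0 \right)} = \left(-114\right) \left(-13\right) + 4 \cdot 0 = 1482 + 0 = 1482$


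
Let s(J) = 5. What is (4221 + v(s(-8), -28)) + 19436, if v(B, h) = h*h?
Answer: 24441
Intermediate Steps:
v(B, h) = h²
(4221 + v(s(-8), -28)) + 19436 = (4221 + (-28)²) + 19436 = (4221 + 784) + 19436 = 5005 + 19436 = 24441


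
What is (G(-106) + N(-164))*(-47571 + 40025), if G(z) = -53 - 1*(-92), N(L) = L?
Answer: 943250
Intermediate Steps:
G(z) = 39 (G(z) = -53 + 92 = 39)
(G(-106) + N(-164))*(-47571 + 40025) = (39 - 164)*(-47571 + 40025) = -125*(-7546) = 943250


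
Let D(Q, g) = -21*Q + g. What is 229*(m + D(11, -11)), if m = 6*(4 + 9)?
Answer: -37556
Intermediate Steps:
m = 78 (m = 6*13 = 78)
D(Q, g) = g - 21*Q
229*(m + D(11, -11)) = 229*(78 + (-11 - 21*11)) = 229*(78 + (-11 - 231)) = 229*(78 - 242) = 229*(-164) = -37556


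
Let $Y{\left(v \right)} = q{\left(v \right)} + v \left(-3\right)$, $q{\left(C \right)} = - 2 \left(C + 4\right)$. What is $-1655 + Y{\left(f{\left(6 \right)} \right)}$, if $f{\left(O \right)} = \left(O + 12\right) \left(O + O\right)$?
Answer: $-2743$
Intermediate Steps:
$q{\left(C \right)} = -8 - 2 C$ ($q{\left(C \right)} = - 2 \left(4 + C\right) = -8 - 2 C$)
$f{\left(O \right)} = 2 O \left(12 + O\right)$ ($f{\left(O \right)} = \left(12 + O\right) 2 O = 2 O \left(12 + O\right)$)
$Y{\left(v \right)} = -8 - 5 v$ ($Y{\left(v \right)} = \left(-8 - 2 v\right) + v \left(-3\right) = \left(-8 - 2 v\right) - 3 v = -8 - 5 v$)
$-1655 + Y{\left(f{\left(6 \right)} \right)} = -1655 - \left(8 + 5 \cdot 2 \cdot 6 \left(12 + 6\right)\right) = -1655 - \left(8 + 5 \cdot 2 \cdot 6 \cdot 18\right) = -1655 - 1088 = -2743$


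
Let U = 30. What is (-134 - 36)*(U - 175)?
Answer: 24650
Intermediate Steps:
(-134 - 36)*(U - 175) = (-134 - 36)*(30 - 175) = -170*(-145) = 24650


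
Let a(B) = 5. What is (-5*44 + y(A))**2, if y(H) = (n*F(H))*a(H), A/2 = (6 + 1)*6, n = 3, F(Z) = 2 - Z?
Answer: 2102500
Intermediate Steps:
A = 84 (A = 2*((6 + 1)*6) = 2*(7*6) = 2*42 = 84)
y(H) = 30 - 15*H (y(H) = (3*(2 - H))*5 = (6 - 3*H)*5 = 30 - 15*H)
(-5*44 + y(A))**2 = (-5*44 + (30 - 15*84))**2 = (-220 + (30 - 1260))**2 = (-220 - 1230)**2 = (-1450)**2 = 2102500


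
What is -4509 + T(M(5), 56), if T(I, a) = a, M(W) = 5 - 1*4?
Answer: -4453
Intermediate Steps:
M(W) = 1 (M(W) = 5 - 4 = 1)
-4509 + T(M(5), 56) = -4509 + 56 = -4453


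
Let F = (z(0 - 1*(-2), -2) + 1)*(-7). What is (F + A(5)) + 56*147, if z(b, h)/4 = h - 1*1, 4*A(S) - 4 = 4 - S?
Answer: 33239/4 ≈ 8309.8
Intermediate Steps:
A(S) = 2 - S/4 (A(S) = 1 + (4 - S)/4 = 1 + (1 - S/4) = 2 - S/4)
z(b, h) = -4 + 4*h (z(b, h) = 4*(h - 1*1) = 4*(h - 1) = 4*(-1 + h) = -4 + 4*h)
F = 77 (F = ((-4 + 4*(-2)) + 1)*(-7) = ((-4 - 8) + 1)*(-7) = (-12 + 1)*(-7) = -11*(-7) = 77)
(F + A(5)) + 56*147 = (77 + (2 - ¼*5)) + 56*147 = (77 + (2 - 5/4)) + 8232 = (77 + ¾) + 8232 = 311/4 + 8232 = 33239/4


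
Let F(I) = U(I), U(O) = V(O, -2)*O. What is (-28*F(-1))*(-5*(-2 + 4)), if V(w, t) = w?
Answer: 280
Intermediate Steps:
U(O) = O² (U(O) = O*O = O²)
F(I) = I²
(-28*F(-1))*(-5*(-2 + 4)) = (-28*(-1)²)*(-5*(-2 + 4)) = (-28*1)*(-5*2) = -28*(-10) = 280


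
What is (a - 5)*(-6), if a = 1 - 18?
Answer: 132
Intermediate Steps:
a = -17
(a - 5)*(-6) = (-17 - 5)*(-6) = -22*(-6) = 132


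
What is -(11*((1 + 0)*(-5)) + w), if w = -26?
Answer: 81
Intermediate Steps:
-(11*((1 + 0)*(-5)) + w) = -(11*((1 + 0)*(-5)) - 26) = -(11*(1*(-5)) - 26) = -(11*(-5) - 26) = -(-55 - 26) = -1*(-81) = 81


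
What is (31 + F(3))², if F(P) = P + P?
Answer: 1369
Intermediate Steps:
F(P) = 2*P
(31 + F(3))² = (31 + 2*3)² = (31 + 6)² = 37² = 1369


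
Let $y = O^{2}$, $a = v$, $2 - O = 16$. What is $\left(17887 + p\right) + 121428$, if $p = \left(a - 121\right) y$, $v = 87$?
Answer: $132651$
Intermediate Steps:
$O = -14$ ($O = 2 - 16 = -14$)
$a = 87$
$y = 196$ ($y = \left(-14\right)^{2} = 196$)
$p = -6664$ ($p = \left(87 - 121\right) 196 = \left(-34\right) 196 = -6664$)
$\left(17887 + p\right) + 121428 = \left(17887 - 6664\right) + 121428 = 11223 + 121428 = 132651$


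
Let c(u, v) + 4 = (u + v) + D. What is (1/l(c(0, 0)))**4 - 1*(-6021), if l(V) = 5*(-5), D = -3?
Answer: 2351953126/390625 ≈ 6021.0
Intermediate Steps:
c(u, v) = -7 + u + v (c(u, v) = -4 + ((u + v) - 3) = -4 + (-3 + u + v) = -7 + u + v)
l(V) = -25
(1/l(c(0, 0)))**4 - 1*(-6021) = (1/(-25))**4 - 1*(-6021) = (-1/25)**4 + 6021 = 1/390625 + 6021 = 2351953126/390625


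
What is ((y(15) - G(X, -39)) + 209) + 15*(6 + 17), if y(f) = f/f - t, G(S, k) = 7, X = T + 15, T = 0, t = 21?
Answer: 527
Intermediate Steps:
X = 15 (X = 0 + 15 = 15)
y(f) = -20 (y(f) = f/f - 1*21 = 1 - 21 = -20)
((y(15) - G(X, -39)) + 209) + 15*(6 + 17) = ((-20 - 1*7) + 209) + 15*(6 + 17) = ((-20 - 7) + 209) + 15*23 = (-27 + 209) + 345 = 182 + 345 = 527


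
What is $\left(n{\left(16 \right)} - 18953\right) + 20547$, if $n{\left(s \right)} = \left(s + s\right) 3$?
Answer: $1690$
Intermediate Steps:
$n{\left(s \right)} = 6 s$ ($n{\left(s \right)} = 2 s 3 = 6 s$)
$\left(n{\left(16 \right)} - 18953\right) + 20547 = \left(6 \cdot 16 - 18953\right) + 20547 = \left(96 - 18953\right) + 20547 = -18857 + 20547 = 1690$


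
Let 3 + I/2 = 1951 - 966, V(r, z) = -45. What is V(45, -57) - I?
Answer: -2009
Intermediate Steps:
I = 1964 (I = -6 + 2*(1951 - 966) = -6 + 2*985 = -6 + 1970 = 1964)
V(45, -57) - I = -45 - 1*1964 = -45 - 1964 = -2009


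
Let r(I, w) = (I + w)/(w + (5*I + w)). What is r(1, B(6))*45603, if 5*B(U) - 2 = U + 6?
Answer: 866457/53 ≈ 16348.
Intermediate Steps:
B(U) = 8/5 + U/5 (B(U) = ⅖ + (U + 6)/5 = ⅖ + (6 + U)/5 = ⅖ + (6/5 + U/5) = 8/5 + U/5)
r(I, w) = (I + w)/(2*w + 5*I) (r(I, w) = (I + w)/(w + (w + 5*I)) = (I + w)/(2*w + 5*I))
r(1, B(6))*45603 = ((1 + (8/5 + (⅕)*6))/(2*(8/5 + (⅕)*6) + 5*1))*45603 = ((1 + (8/5 + 6/5))/(2*(8/5 + 6/5) + 5))*45603 = ((1 + 14/5)/(2*(14/5) + 5))*45603 = ((19/5)/(28/5 + 5))*45603 = ((19/5)/(53/5))*45603 = ((5/53)*(19/5))*45603 = (19/53)*45603 = 866457/53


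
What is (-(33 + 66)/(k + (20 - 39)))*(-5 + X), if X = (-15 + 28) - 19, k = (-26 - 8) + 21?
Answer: -1089/32 ≈ -34.031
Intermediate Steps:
k = -13 (k = -34 + 21 = -13)
X = -6 (X = 13 - 19 = -6)
(-(33 + 66)/(k + (20 - 39)))*(-5 + X) = (-(33 + 66)/(-13 + (20 - 39)))*(-5 - 6) = -99/(-13 - 19)*(-11) = -99/(-32)*(-11) = -99*(-1)/32*(-11) = -1*(-99/32)*(-11) = (99/32)*(-11) = -1089/32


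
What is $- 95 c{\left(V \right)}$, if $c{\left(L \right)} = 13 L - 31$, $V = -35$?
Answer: $46170$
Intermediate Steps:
$c{\left(L \right)} = -31 + 13 L$
$- 95 c{\left(V \right)} = - 95 \left(-31 + 13 \left(-35\right)\right) = - 95 \left(-31 - 455\right) = \left(-95\right) \left(-486\right) = 46170$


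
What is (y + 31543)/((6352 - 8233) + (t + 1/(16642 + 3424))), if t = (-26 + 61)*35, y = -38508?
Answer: 27951938/2632659 ≈ 10.617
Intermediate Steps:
t = 1225 (t = 35*35 = 1225)
(y + 31543)/((6352 - 8233) + (t + 1/(16642 + 3424))) = (-38508 + 31543)/((6352 - 8233) + (1225 + 1/(16642 + 3424))) = -6965/(-1881 + (1225 + 1/20066)) = -6965/(-1881 + 24580851/20066) = -6965/(-13163295/20066) = -6965*(-20066/13163295) = 27951938/2632659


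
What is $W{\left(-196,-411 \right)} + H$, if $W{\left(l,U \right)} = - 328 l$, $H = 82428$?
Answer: $146716$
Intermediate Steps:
$W{\left(-196,-411 \right)} + H = \left(-328\right) \left(-196\right) + 82428 = 64288 + 82428 = 146716$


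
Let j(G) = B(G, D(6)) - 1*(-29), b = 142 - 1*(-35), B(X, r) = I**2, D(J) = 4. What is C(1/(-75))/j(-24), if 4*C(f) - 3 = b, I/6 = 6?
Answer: 9/265 ≈ 0.033962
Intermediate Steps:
I = 36 (I = 6*6 = 36)
B(X, r) = 1296 (B(X, r) = 36**2 = 1296)
b = 177 (b = 142 + 35 = 177)
C(f) = 45 (C(f) = 3/4 + (1/4)*177 = 3/4 + 177/4 = 45)
j(G) = 1325 (j(G) = 1296 - 1*(-29) = 1296 + 29 = 1325)
C(1/(-75))/j(-24) = 45/1325 = 45*(1/1325) = 9/265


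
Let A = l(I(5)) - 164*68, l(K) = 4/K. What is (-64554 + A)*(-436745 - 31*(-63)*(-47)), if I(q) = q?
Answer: 200064617936/5 ≈ 4.0013e+10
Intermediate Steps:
A = -55756/5 (A = 4/5 - 164*68 = 4*(⅕) - 11152 = ⅘ - 11152 = -55756/5 ≈ -11151.)
(-64554 + A)*(-436745 - 31*(-63)*(-47)) = (-64554 - 55756/5)*(-436745 - 31*(-63)*(-47)) = -378526*(-436745 + 1953*(-47))/5 = -378526*(-436745 - 91791)/5 = -378526/5*(-528536) = 200064617936/5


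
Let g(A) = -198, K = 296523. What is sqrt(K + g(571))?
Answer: 15*sqrt(1317) ≈ 544.36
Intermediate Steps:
sqrt(K + g(571)) = sqrt(296523 - 198) = sqrt(296325) = 15*sqrt(1317)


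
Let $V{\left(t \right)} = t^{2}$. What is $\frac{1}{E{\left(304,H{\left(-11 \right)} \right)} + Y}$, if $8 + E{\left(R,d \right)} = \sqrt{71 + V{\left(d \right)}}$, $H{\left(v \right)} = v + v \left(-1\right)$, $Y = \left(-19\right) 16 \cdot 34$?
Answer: $- \frac{10344}{106998265} - \frac{\sqrt{71}}{106998265} \approx -9.6753 \cdot 10^{-5}$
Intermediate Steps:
$Y = -10336$ ($Y = \left(-304\right) 34 = -10336$)
$H{\left(v \right)} = 0$ ($H{\left(v \right)} = v - v = 0$)
$E{\left(R,d \right)} = -8 + \sqrt{71 + d^{2}}$
$\frac{1}{E{\left(304,H{\left(-11 \right)} \right)} + Y} = \frac{1}{\left(-8 + \sqrt{71 + 0^{2}}\right) - 10336} = \frac{1}{\left(-8 + \sqrt{71 + 0}\right) - 10336} = \frac{1}{\left(-8 + \sqrt{71}\right) - 10336} = \frac{1}{-10344 + \sqrt{71}}$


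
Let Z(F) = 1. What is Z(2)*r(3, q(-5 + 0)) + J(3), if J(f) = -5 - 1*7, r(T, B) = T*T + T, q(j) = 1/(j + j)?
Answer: 0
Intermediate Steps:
q(j) = 1/(2*j)
r(T, B) = T + T² (r(T, B) = T² + T = T + T²)
J(f) = -12 (J(f) = -5 - 7 = -12)
Z(2)*r(3, q(-5 + 0)) + J(3) = 1*(3*(1 + 3)) - 12 = 1*(3*4) - 12 = 1*12 - 12 = 12 - 12 = 0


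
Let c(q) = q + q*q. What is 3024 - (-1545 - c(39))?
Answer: 6129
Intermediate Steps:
c(q) = q + q**2
3024 - (-1545 - c(39)) = 3024 - (-1545 - 39*(1 + 39)) = 3024 - (-1545 - 39*40) = 3024 - (-1545 - 1*1560) = 3024 - (-1545 - 1560) = 3024 - 1*(-3105) = 3024 + 3105 = 6129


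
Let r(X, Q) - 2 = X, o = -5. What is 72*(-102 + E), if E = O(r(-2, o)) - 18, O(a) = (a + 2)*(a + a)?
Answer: -8640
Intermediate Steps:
r(X, Q) = 2 + X
O(a) = 2*a*(2 + a) (O(a) = (2 + a)*(2*a) = 2*a*(2 + a))
E = -18 (E = 2*(2 - 2)*(2 + (2 - 2)) - 18 = 2*0*(2 + 0) - 18 = 2*0*2 - 18 = 0 - 18 = -18)
72*(-102 + E) = 72*(-102 - 18) = 72*(-120) = -8640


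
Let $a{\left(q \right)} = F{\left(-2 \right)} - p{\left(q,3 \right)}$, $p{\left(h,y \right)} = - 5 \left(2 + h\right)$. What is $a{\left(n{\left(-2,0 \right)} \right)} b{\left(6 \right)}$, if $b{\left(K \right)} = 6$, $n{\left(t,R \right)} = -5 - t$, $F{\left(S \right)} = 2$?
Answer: $-18$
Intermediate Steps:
$p{\left(h,y \right)} = -10 - 5 h$
$a{\left(q \right)} = 12 + 5 q$ ($a{\left(q \right)} = 2 - \left(-10 - 5 q\right) = 2 + \left(10 + 5 q\right) = 12 + 5 q$)
$a{\left(n{\left(-2,0 \right)} \right)} b{\left(6 \right)} = \left(12 + 5 \left(-5 - -2\right)\right) 6 = \left(12 + 5 \left(-5 + 2\right)\right) 6 = \left(12 + 5 \left(-3\right)\right) 6 = \left(12 - 15\right) 6 = \left(-3\right) 6 = -18$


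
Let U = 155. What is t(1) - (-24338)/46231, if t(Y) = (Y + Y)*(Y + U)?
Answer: 14448410/46231 ≈ 312.53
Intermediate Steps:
t(Y) = 2*Y*(155 + Y) (t(Y) = (Y + Y)*(Y + 155) = (2*Y)*(155 + Y) = 2*Y*(155 + Y))
t(1) - (-24338)/46231 = 2*1*(155 + 1) - (-24338)/46231 = 2*1*156 - (-24338)/46231 = 312 - 1*(-24338/46231) = 312 + 24338/46231 = 14448410/46231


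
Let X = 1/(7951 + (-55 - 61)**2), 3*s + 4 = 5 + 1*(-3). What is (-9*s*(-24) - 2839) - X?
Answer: -63857082/21407 ≈ -2983.0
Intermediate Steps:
s = -2/3 (s = -4/3 + (5 + 1*(-3))/3 = -4/3 + (5 - 3)/3 = -4/3 + (1/3)*2 = -4/3 + 2/3 = -2/3 ≈ -0.66667)
X = 1/21407 (X = 1/(7951 + (-116)**2) = 1/(7951 + 13456) = 1/21407 ≈ 4.6714e-5)
(-9*s*(-24) - 2839) - X = (-9*(-2/3)*(-24) - 2839) - 1*1/21407 = (6*(-24) - 2839) - 1/21407 = (-144 - 2839) - 1/21407 = -2983 - 1/21407 = -63857082/21407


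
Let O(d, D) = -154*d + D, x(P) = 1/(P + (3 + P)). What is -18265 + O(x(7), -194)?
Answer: -313957/17 ≈ -18468.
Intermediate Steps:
x(P) = 1/(3 + 2*P)
O(d, D) = D - 154*d
-18265 + O(x(7), -194) = -18265 + (-194 - 154/(3 + 2*7)) = -18265 + (-194 - 154/(3 + 14)) = -18265 + (-194 - 154/17) = -18265 - 3452/17 = -313957/17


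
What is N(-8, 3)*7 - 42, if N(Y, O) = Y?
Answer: -98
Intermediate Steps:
N(-8, 3)*7 - 42 = -8*7 - 42 = -56 - 42 = -98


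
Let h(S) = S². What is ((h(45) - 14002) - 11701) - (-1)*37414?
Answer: 13736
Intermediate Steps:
((h(45) - 14002) - 11701) - (-1)*37414 = ((45² - 14002) - 11701) - (-1)*37414 = ((2025 - 14002) - 11701) - 1*(-37414) = (-11977 - 11701) + 37414 = -23678 + 37414 = 13736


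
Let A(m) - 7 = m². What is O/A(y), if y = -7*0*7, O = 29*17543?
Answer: 508747/7 ≈ 72678.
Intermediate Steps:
O = 508747
y = 0 (y = 0*7 = 0)
A(m) = 7 + m²
O/A(y) = 508747/(7 + 0²) = 508747/(7 + 0) = 508747/7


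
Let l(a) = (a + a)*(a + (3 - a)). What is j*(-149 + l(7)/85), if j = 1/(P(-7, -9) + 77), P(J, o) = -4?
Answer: -12623/6205 ≈ -2.0343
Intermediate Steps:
l(a) = 6*a (l(a) = (2*a)*3 = 6*a)
j = 1/73 (j = 1/(-4 + 77) = 1/73 ≈ 0.013699)
j*(-149 + l(7)/85) = (-149 + (6*7)/85)/73 = (-149 + 42*(1/85))/73 = (-149 + 42/85)/73 = (1/73)*(-12623/85) = -12623/6205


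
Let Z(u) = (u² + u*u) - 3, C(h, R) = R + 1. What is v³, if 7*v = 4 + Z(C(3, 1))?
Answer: 729/343 ≈ 2.1254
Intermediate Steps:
C(h, R) = 1 + R
Z(u) = -3 + 2*u² (Z(u) = (u² + u²) - 3 = 2*u² - 3 = -3 + 2*u²)
v = 9/7 (v = (4 + (-3 + 2*(1 + 1)²))/7 = (4 + (-3 + 2*2²))/7 = (4 + (-3 + 2*4))/7 = (4 + (-3 + 8))/7 = (4 + 5)/7 = (⅐)*9 = 9/7 ≈ 1.2857)
v³ = (9/7)³ = 729/343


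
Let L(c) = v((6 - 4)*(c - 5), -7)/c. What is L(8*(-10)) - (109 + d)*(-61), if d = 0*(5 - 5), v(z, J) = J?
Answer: 531927/80 ≈ 6649.1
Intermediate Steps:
L(c) = -7/c
d = 0 (d = 0*0 = 0)
L(8*(-10)) - (109 + d)*(-61) = -7/(8*(-10)) - (109 + 0)*(-61) = -7/(-80) - 109*(-61) = -7*(-1/80) - 1*(-6649) = 7/80 + 6649 = 531927/80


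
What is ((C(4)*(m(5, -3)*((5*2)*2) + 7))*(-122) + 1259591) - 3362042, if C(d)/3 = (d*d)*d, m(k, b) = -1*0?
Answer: -2266419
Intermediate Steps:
m(k, b) = 0
C(d) = 3*d³ (C(d) = 3*((d*d)*d) = 3*(d²*d) = 3*d³)
((C(4)*(m(5, -3)*((5*2)*2) + 7))*(-122) + 1259591) - 3362042 = (((3*4³)*(0*((5*2)*2) + 7))*(-122) + 1259591) - 3362042 = (((3*64)*(0*(10*2) + 7))*(-122) + 1259591) - 3362042 = ((192*(0*20 + 7))*(-122) + 1259591) - 3362042 = ((192*(0 + 7))*(-122) + 1259591) - 3362042 = ((192*7)*(-122) + 1259591) - 3362042 = (1344*(-122) + 1259591) - 3362042 = (-163968 + 1259591) - 3362042 = 1095623 - 3362042 = -2266419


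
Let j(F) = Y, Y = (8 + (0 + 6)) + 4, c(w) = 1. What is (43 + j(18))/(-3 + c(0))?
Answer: -61/2 ≈ -30.500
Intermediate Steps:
Y = 18 (Y = (8 + 6) + 4 = 14 + 4 = 18)
j(F) = 18
(43 + j(18))/(-3 + c(0)) = (43 + 18)/(-3 + 1) = 61/(-2) = 61*(-½) = -61/2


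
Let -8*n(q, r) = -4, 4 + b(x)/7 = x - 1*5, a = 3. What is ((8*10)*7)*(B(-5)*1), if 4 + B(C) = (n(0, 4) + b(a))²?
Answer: 962220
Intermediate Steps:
b(x) = -63 + 7*x (b(x) = -28 + 7*(x - 1*5) = -28 + 7*(x - 5) = -28 + 7*(-5 + x) = -28 + (-35 + 7*x) = -63 + 7*x)
n(q, r) = ½ (n(q, r) = -⅛*(-4) = ½)
B(C) = 6873/4 (B(C) = -4 + (½ + (-63 + 7*3))² = -4 + (½ + (-63 + 21))² = -4 + (½ - 42)² = -4 + (-83/2)² = -4 + 6889/4 = 6873/4)
((8*10)*7)*(B(-5)*1) = ((8*10)*7)*((6873/4)*1) = (80*7)*(6873/4) = 560*(6873/4) = 962220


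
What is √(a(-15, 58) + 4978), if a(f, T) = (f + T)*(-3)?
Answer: √4849 ≈ 69.635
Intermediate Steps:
a(f, T) = -3*T - 3*f (a(f, T) = (T + f)*(-3) = -3*T - 3*f)
√(a(-15, 58) + 4978) = √((-3*58 - 3*(-15)) + 4978) = √((-174 + 45) + 4978) = √(-129 + 4978) = √4849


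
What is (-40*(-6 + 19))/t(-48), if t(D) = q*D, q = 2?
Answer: 65/12 ≈ 5.4167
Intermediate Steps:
t(D) = 2*D
(-40*(-6 + 19))/t(-48) = (-40*(-6 + 19))/((2*(-48))) = -40*13/(-96) = -520*(-1/96) = 65/12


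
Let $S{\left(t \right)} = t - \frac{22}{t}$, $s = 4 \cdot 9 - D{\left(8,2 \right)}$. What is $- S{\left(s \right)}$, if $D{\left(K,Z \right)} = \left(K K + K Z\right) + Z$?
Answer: $\frac{1047}{23} \approx 45.522$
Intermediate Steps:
$D{\left(K,Z \right)} = Z + K^{2} + K Z$ ($D{\left(K,Z \right)} = \left(K^{2} + K Z\right) + Z = Z + K^{2} + K Z$)
$s = -46$ ($s = 4 \cdot 9 - \left(2 + 8^{2} + 8 \cdot 2\right) = 36 - \left(2 + 64 + 16\right) = 36 - 82 = -46$)
$S{\left(t \right)} = t - \frac{22}{t}$
$- S{\left(s \right)} = - (-46 - \frac{22}{-46}) = - (-46 - - \frac{11}{23}) = - (-46 + \frac{11}{23}) = \left(-1\right) \left(- \frac{1047}{23}\right) = \frac{1047}{23}$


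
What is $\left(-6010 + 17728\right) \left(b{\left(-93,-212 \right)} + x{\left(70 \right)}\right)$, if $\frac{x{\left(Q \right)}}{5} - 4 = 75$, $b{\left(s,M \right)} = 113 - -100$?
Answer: $7124544$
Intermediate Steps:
$b{\left(s,M \right)} = 213$ ($b{\left(s,M \right)} = 113 + 100 = 213$)
$x{\left(Q \right)} = 395$ ($x{\left(Q \right)} = 20 + 5 \cdot 75 = 20 + 375 = 395$)
$\left(-6010 + 17728\right) \left(b{\left(-93,-212 \right)} + x{\left(70 \right)}\right) = \left(-6010 + 17728\right) \left(213 + 395\right) = 11718 \cdot 608 = 7124544$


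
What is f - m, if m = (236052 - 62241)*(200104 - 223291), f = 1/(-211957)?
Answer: 854219702590748/211957 ≈ 4.0302e+9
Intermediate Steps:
f = -1/211957 ≈ -4.7179e-6
m = -4030155657 (m = 173811*(-23187) = -4030155657)
f - m = -1/211957 - 1*(-4030155657) = -1/211957 + 4030155657 = 854219702590748/211957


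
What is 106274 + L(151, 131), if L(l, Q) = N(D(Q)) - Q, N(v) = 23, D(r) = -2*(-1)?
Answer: 106166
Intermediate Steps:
D(r) = 2
L(l, Q) = 23 - Q
106274 + L(151, 131) = 106274 + (23 - 1*131) = 106274 + (23 - 131) = 106274 - 108 = 106166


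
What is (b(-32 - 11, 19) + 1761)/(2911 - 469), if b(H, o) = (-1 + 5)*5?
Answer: 1781/2442 ≈ 0.72932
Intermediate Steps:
b(H, o) = 20 (b(H, o) = 4*5 = 20)
(b(-32 - 11, 19) + 1761)/(2911 - 469) = (20 + 1761)/(2911 - 469) = 1781/2442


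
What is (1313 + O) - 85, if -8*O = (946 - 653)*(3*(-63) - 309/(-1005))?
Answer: 5453039/670 ≈ 8138.9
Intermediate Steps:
O = 4630279/670 (O = -(946 - 653)*(3*(-63) - 309/(-1005))/8 = -293*(-189 - 309*(-1/1005))/8 = -293*(-189 + 103/335)/8 = -293*(-63212)/(8*335) = -1/8*(-18521116/335) = 4630279/670 ≈ 6910.9)
(1313 + O) - 85 = (1313 + 4630279/670) - 85 = 5509989/670 - 85 = 5453039/670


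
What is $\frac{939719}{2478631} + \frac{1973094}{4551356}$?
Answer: $\frac{4583783831639}{5640566036818} \approx 0.81265$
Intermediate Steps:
$\frac{939719}{2478631} + \frac{1973094}{4551356} = 939719 \cdot \frac{1}{2478631} + 1973094 \cdot \frac{1}{4551356} = \frac{939719}{2478631} + \frac{986547}{2275678} = \frac{4583783831639}{5640566036818}$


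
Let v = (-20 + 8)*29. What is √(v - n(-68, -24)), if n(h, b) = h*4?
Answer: 2*I*√19 ≈ 8.7178*I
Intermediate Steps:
n(h, b) = 4*h
v = -348 (v = -12*29 = -348)
√(v - n(-68, -24)) = √(-348 - 4*(-68)) = √(-348 - 1*(-272)) = √(-348 + 272) = √(-76) = 2*I*√19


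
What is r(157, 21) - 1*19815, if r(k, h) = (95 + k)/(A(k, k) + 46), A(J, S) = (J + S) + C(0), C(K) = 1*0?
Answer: -198143/10 ≈ -19814.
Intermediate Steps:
C(K) = 0
A(J, S) = J + S (A(J, S) = (J + S) + 0 = J + S)
r(k, h) = (95 + k)/(46 + 2*k) (r(k, h) = (95 + k)/((k + k) + 46) = (95 + k)/(2*k + 46) = (95 + k)/(46 + 2*k))
r(157, 21) - 1*19815 = (95 + 157)/(2*(23 + 157)) - 1*19815 = (1/2)*252/180 - 19815 = (1/2)*(1/180)*252 - 19815 = 7/10 - 19815 = -198143/10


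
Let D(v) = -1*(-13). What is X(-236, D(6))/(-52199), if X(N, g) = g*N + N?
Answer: 472/7457 ≈ 0.063296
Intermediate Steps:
D(v) = 13
X(N, g) = N + N*g (X(N, g) = N*g + N = N + N*g)
X(-236, D(6))/(-52199) = -236*(1 + 13)/(-52199) = -236*14*(-1/52199) = -3304*(-1/52199) = 472/7457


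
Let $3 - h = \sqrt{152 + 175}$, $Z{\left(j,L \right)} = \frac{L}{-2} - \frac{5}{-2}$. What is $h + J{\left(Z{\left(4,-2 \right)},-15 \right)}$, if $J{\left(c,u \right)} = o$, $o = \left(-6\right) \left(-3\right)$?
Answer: $21 - \sqrt{327} \approx 2.9169$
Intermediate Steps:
$o = 18$
$Z{\left(j,L \right)} = \frac{5}{2} - \frac{L}{2}$ ($Z{\left(j,L \right)} = L \left(- \frac{1}{2}\right) - - \frac{5}{2} = - \frac{L}{2} + \frac{5}{2} = \frac{5}{2} - \frac{L}{2}$)
$J{\left(c,u \right)} = 18$
$h = 3 - \sqrt{327}$ ($h = 3 - \sqrt{152 + 175} = 3 - \sqrt{327} \approx -15.083$)
$h + J{\left(Z{\left(4,-2 \right)},-15 \right)} = \left(3 - \sqrt{327}\right) + 18 = 21 - \sqrt{327}$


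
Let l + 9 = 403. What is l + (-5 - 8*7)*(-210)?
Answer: 13204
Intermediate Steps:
l = 394 (l = -9 + 403 = 394)
l + (-5 - 8*7)*(-210) = 394 + (-5 - 8*7)*(-210) = 394 + (-5 - 56)*(-210) = 394 - 61*(-210) = 394 + 12810 = 13204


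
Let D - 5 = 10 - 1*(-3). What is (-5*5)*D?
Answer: -450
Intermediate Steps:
D = 18 (D = 5 + (10 - 1*(-3)) = 5 + (10 + 3) = 5 + 13 = 18)
(-5*5)*D = -5*5*18 = -25*18 = -450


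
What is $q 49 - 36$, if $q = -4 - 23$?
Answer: $-1359$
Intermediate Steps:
$q = -27$
$q 49 - 36 = \left(-27\right) 49 - 36 = -1323 - 36 = -1359$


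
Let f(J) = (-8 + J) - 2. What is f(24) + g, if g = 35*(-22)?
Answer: -756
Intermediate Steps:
f(J) = -10 + J
g = -770
f(24) + g = (-10 + 24) - 770 = 14 - 770 = -756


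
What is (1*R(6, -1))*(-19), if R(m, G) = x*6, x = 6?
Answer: -684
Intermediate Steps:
R(m, G) = 36 (R(m, G) = 6*6 = 36)
(1*R(6, -1))*(-19) = (1*36)*(-19) = 36*(-19) = -684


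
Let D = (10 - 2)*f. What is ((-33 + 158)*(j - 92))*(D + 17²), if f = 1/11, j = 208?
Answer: 46211500/11 ≈ 4.2010e+6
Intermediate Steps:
f = 1/11 (f = 1*(1/11) = 1/11 ≈ 0.090909)
D = 8/11 (D = (10 - 2)*(1/11) = 8*(1/11) = 8/11 ≈ 0.72727)
((-33 + 158)*(j - 92))*(D + 17²) = ((-33 + 158)*(208 - 92))*(8/11 + 17²) = (125*116)*(8/11 + 289) = 14500*(3187/11) = 46211500/11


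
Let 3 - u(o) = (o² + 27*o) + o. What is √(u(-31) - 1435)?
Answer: 5*I*√61 ≈ 39.051*I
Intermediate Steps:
u(o) = 3 - o² - 28*o (u(o) = 3 - ((o² + 27*o) + o) = 3 - (o² + 28*o) = 3 + (-o² - 28*o) = 3 - o² - 28*o)
√(u(-31) - 1435) = √((3 - 1*(-31)² - 28*(-31)) - 1435) = √((3 - 1*961 + 868) - 1435) = √((3 - 961 + 868) - 1435) = √(-90 - 1435) = √(-1525) = 5*I*√61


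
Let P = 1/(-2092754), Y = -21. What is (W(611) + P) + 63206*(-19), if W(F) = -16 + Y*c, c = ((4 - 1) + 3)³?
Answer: -2522743793365/2092754 ≈ -1.2055e+6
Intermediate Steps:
c = 216 (c = (3 + 3)³ = 6³ = 216)
P = -1/2092754 ≈ -4.7784e-7
W(F) = -4552 (W(F) = -16 - 21*216 = -16 - 4536 = -4552)
(W(611) + P) + 63206*(-19) = (-4552 - 1/2092754) + 63206*(-19) = -9526216209/2092754 - 1200914 = -2522743793365/2092754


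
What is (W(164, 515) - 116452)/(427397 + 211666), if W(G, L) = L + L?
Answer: -38474/213021 ≈ -0.18061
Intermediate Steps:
W(G, L) = 2*L
(W(164, 515) - 116452)/(427397 + 211666) = (2*515 - 116452)/(427397 + 211666) = (1030 - 116452)/639063 = -115422*1/639063 = -38474/213021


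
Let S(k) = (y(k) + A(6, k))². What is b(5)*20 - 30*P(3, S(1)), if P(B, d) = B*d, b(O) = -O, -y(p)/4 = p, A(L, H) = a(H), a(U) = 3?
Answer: -190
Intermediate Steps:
A(L, H) = 3
y(p) = -4*p
S(k) = (3 - 4*k)² (S(k) = (-4*k + 3)² = (3 - 4*k)²)
b(5)*20 - 30*P(3, S(1)) = -1*5*20 - 90*(-3 + 4*1)² = -5*20 - 90*(-3 + 4)² = -100 - 90*1² = -100 - 90 = -190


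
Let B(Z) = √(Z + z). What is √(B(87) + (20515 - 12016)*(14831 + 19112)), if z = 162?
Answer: √(288481557 + √249) ≈ 16985.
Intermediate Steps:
B(Z) = √(162 + Z) (B(Z) = √(Z + 162) = √(162 + Z))
√(B(87) + (20515 - 12016)*(14831 + 19112)) = √(√(162 + 87) + (20515 - 12016)*(14831 + 19112)) = √(√249 + 8499*33943) = √(√249 + 288481557) = √(288481557 + √249)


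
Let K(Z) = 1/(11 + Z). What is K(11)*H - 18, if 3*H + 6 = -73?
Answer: -1267/66 ≈ -19.197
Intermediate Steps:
H = -79/3 (H = -2 + (⅓)*(-73) = -2 - 73/3 = -79/3 ≈ -26.333)
K(11)*H - 18 = -79/3/(11 + 11) - 18 = -79/3/22 - 18 = (1/22)*(-79/3) - 18 = -79/66 - 18 = -1267/66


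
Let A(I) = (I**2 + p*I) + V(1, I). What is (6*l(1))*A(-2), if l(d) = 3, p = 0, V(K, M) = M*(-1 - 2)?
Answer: 180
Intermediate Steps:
V(K, M) = -3*M (V(K, M) = M*(-3) = -3*M)
A(I) = I**2 - 3*I (A(I) = (I**2 + 0*I) - 3*I = (I**2 + 0) - 3*I = I**2 - 3*I)
(6*l(1))*A(-2) = (6*3)*(-2*(-3 - 2)) = 18*(-2*(-5)) = 18*10 = 180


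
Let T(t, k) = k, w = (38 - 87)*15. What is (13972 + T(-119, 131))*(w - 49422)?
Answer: -707364171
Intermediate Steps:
w = -735 (w = -49*15 = -735)
(13972 + T(-119, 131))*(w - 49422) = (13972 + 131)*(-735 - 49422) = 14103*(-50157) = -707364171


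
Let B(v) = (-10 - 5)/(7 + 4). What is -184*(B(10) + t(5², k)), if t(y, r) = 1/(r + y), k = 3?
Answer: 18814/77 ≈ 244.34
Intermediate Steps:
B(v) = -15/11
-184*(B(10) + t(5², k)) = -184*(-15/11 + 1/(3 + 5²)) = -184*(-15/11 + 1/(3 + 25)) = -184*(-15/11 + 1/28) = -184*(-409/308) = 18814/77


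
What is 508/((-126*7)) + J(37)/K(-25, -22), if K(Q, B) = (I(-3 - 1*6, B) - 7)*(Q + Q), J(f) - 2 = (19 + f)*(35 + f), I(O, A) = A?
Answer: 705347/319725 ≈ 2.2061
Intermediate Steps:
J(f) = 2 + (19 + f)*(35 + f)
K(Q, B) = 2*Q*(-7 + B) (K(Q, B) = (B - 7)*(Q + Q) = (-7 + B)*(2*Q) = 2*Q*(-7 + B))
508/((-126*7)) + J(37)/K(-25, -22) = 508/((-126*7)) + (667 + 37**2 + 54*37)/((2*(-25)*(-7 - 22))) = 508/(-882) + (667 + 1369 + 1998)/((2*(-25)*(-29))) = 508*(-1/882) + 4034/1450 = -254/441 + 4034*(1/1450) = -254/441 + 2017/725 = 705347/319725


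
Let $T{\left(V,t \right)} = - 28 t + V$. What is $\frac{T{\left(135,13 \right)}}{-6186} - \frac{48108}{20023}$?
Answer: $- \frac{293010821}{123862278} \approx -2.3656$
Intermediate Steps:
$T{\left(V,t \right)} = V - 28 t$
$\frac{T{\left(135,13 \right)}}{-6186} - \frac{48108}{20023} = \frac{135 - 364}{-6186} - \frac{48108}{20023} = \left(135 - 364\right) \left(- \frac{1}{6186}\right) - \frac{48108}{20023} = \left(-229\right) \left(- \frac{1}{6186}\right) - \frac{48108}{20023} = \frac{229}{6186} - \frac{48108}{20023} = - \frac{293010821}{123862278}$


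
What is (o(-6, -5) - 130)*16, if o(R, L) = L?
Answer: -2160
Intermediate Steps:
(o(-6, -5) - 130)*16 = (-5 - 130)*16 = -135*16 = -2160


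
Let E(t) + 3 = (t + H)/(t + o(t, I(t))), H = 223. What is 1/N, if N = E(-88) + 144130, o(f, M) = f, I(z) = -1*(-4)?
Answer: 176/25366217 ≈ 6.9384e-6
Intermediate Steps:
I(z) = 4
E(t) = -3 + (223 + t)/(2*t) (E(t) = -3 + (t + 223)/(t + t) = -3 + (223 + t)/((2*t)) = -3 + (223 + t)*(1/(2*t)) = -3 + (223 + t)/(2*t))
N = 25366217/176 (N = (1/2)*(223 - 5*(-88))/(-88) + 144130 = (1/2)*(-1/88)*(223 + 440) + 144130 = (1/2)*(-1/88)*663 + 144130 = -663/176 + 144130 = 25366217/176 ≈ 1.4413e+5)
1/N = 1/(25366217/176) = 176/25366217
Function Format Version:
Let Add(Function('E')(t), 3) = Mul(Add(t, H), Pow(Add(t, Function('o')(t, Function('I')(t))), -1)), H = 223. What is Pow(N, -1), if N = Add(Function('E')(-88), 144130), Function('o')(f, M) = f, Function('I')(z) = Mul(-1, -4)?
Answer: Rational(176, 25366217) ≈ 6.9384e-6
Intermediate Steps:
Function('I')(z) = 4
Function('E')(t) = Add(-3, Mul(Rational(1, 2), Pow(t, -1), Add(223, t))) (Function('E')(t) = Add(-3, Mul(Add(t, 223), Pow(Add(t, t), -1))) = Add(-3, Mul(Add(223, t), Pow(Mul(2, t), -1))) = Add(-3, Mul(Add(223, t), Mul(Rational(1, 2), Pow(t, -1)))) = Add(-3, Mul(Rational(1, 2), Pow(t, -1), Add(223, t))))
N = Rational(25366217, 176) (N = Add(Mul(Rational(1, 2), Pow(-88, -1), Add(223, Mul(-5, -88))), 144130) = Add(Mul(Rational(1, 2), Rational(-1, 88), Add(223, 440)), 144130) = Add(Mul(Rational(1, 2), Rational(-1, 88), 663), 144130) = Add(Rational(-663, 176), 144130) = Rational(25366217, 176) ≈ 1.4413e+5)
Pow(N, -1) = Pow(Rational(25366217, 176), -1) = Rational(176, 25366217)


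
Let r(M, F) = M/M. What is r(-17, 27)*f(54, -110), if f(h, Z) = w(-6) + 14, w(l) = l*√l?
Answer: 14 - 6*I*√6 ≈ 14.0 - 14.697*I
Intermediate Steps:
r(M, F) = 1
w(l) = l^(3/2)
f(h, Z) = 14 - 6*I*√6 (f(h, Z) = (-6)^(3/2) + 14 = -6*I*√6 + 14 = 14 - 6*I*√6)
r(-17, 27)*f(54, -110) = 1*(14 - 6*I*√6) = 14 - 6*I*√6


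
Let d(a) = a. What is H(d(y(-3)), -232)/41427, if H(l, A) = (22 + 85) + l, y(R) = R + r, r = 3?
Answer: 107/41427 ≈ 0.0025829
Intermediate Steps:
y(R) = 3 + R (y(R) = R + 3 = 3 + R)
H(l, A) = 107 + l
H(d(y(-3)), -232)/41427 = (107 + (3 - 3))/41427 = (107 + 0)*(1/41427) = 107*(1/41427) = 107/41427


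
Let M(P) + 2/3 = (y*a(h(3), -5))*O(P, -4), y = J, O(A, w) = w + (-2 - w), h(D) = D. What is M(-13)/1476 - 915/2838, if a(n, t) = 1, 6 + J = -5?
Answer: -322499/1047222 ≈ -0.30796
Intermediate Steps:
J = -11 (J = -6 - 5 = -11)
O(A, w) = -2
y = -11
M(P) = 64/3 (M(P) = -2/3 - 11*1*(-2) = -2/3 - 11*(-2) = -2/3 + 22 = 64/3)
M(-13)/1476 - 915/2838 = (64/3)/1476 - 915/2838 = (64/3)*(1/1476) - 915*1/2838 = 16/1107 - 305/946 = -322499/1047222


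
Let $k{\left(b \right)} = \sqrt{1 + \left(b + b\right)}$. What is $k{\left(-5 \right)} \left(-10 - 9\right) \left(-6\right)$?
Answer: $342 i \approx 342.0 i$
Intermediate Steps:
$k{\left(b \right)} = \sqrt{1 + 2 b}$
$k{\left(-5 \right)} \left(-10 - 9\right) \left(-6\right) = \sqrt{1 + 2 \left(-5\right)} \left(-10 - 9\right) \left(-6\right) = \sqrt{1 - 10} \left(-19\right) \left(-6\right) = \sqrt{-9} \left(-19\right) \left(-6\right) = 3 i \left(-19\right) \left(-6\right) = - 57 i \left(-6\right) = 342 i$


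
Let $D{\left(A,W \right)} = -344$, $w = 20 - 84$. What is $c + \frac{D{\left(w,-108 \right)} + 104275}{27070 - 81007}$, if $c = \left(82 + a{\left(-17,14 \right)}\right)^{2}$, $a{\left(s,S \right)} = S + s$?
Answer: $\frac{336516886}{53937} \approx 6239.1$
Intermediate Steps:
$w = -64$
$c = 6241$ ($c = \left(82 + \left(14 - 17\right)\right)^{2} = \left(82 - 3\right)^{2} = 79^{2} = 6241$)
$c + \frac{D{\left(w,-108 \right)} + 104275}{27070 - 81007} = 6241 + \frac{-344 + 104275}{27070 - 81007} = 6241 + \frac{103931}{-53937} = 6241 + 103931 \left(- \frac{1}{53937}\right) = 6241 - \frac{103931}{53937} = \frac{336516886}{53937}$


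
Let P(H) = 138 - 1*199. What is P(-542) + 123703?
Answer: 123642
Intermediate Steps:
P(H) = -61 (P(H) = 138 - 199 = -61)
P(-542) + 123703 = -61 + 123703 = 123642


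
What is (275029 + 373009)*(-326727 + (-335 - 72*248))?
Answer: -223519970884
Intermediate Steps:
(275029 + 373009)*(-326727 + (-335 - 72*248)) = 648038*(-326727 + (-335 - 17856)) = 648038*(-326727 - 18191) = 648038*(-344918) = -223519970884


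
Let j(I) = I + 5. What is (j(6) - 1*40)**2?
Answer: 841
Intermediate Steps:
j(I) = 5 + I
(j(6) - 1*40)**2 = ((5 + 6) - 1*40)**2 = (11 - 40)**2 = (-29)**2 = 841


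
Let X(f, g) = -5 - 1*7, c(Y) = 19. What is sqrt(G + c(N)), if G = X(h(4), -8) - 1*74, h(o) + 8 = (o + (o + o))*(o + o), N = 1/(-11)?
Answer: I*sqrt(67) ≈ 8.1853*I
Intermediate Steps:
N = -1/11 ≈ -0.090909
h(o) = -8 + 6*o**2 (h(o) = -8 + (o + (o + o))*(o + o) = -8 + (o + 2*o)*(2*o) = -8 + (3*o)*(2*o) = -8 + 6*o**2)
X(f, g) = -12 (X(f, g) = -5 - 7 = -12)
G = -86 (G = -12 - 1*74 = -12 - 74 = -86)
sqrt(G + c(N)) = sqrt(-86 + 19) = sqrt(-67) = I*sqrt(67)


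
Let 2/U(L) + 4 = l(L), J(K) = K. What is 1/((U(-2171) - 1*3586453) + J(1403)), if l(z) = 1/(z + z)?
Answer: -17369/62268742134 ≈ -2.7894e-7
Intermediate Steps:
l(z) = 1/(2*z)
U(L) = 2/(-4 + 1/(2*L))
1/((U(-2171) - 1*3586453) + J(1403)) = 1/((-4*(-2171)/(-1 + 8*(-2171)) - 1*3586453) + 1403) = 1/((-4*(-2171)/(-1 - 17368) - 3586453) + 1403) = 1/((-4*(-2171)/(-17369) - 3586453) + 1403) = 1/((-4*(-2171)*(-1/17369) - 3586453) + 1403) = 1/((-8684/17369 - 3586453) + 1403) = 1/(-62293110841/17369 + 1403) = 1/(-62268742134/17369) = -17369/62268742134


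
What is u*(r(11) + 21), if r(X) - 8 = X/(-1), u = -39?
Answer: -702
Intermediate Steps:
r(X) = 8 - X (r(X) = 8 + X/(-1) = 8 + X*(-1) = 8 - X)
u*(r(11) + 21) = -39*((8 - 1*11) + 21) = -39*((8 - 11) + 21) = -39*(-3 + 21) = -39*18 = -702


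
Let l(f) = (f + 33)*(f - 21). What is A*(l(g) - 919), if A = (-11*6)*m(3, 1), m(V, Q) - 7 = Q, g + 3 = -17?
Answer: 766656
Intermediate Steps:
g = -20 (g = -3 - 17 = -20)
m(V, Q) = 7 + Q
l(f) = (-21 + f)*(33 + f) (l(f) = (33 + f)*(-21 + f) = (-21 + f)*(33 + f))
A = -528 (A = (-11*6)*(7 + 1) = -66*8 = -528)
A*(l(g) - 919) = -528*((-693 + (-20)² + 12*(-20)) - 919) = -528*((-693 + 400 - 240) - 919) = -528*(-533 - 919) = -528*(-1452) = 766656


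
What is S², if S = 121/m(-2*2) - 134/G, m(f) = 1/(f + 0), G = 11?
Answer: 29789764/121 ≈ 2.4620e+5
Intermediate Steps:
m(f) = 1/f
S = -5458/11 (S = 121/(1/(-2*2)) - 134/11 = 121/(1/(-4)) - 134*1/11 = 121/(-¼) - 134/11 = 121*(-4) - 134/11 = -484 - 134/11 = -5458/11 ≈ -496.18)
S² = (-5458/11)² = 29789764/121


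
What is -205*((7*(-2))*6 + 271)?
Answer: -38335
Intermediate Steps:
-205*((7*(-2))*6 + 271) = -205*(-14*6 + 271) = -205*(-84 + 271) = -205*187 = -38335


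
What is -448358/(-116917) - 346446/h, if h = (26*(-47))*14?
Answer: 24087967823/1000108018 ≈ 24.085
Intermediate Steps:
h = -17108 (h = -1222*14 = -17108)
-448358/(-116917) - 346446/h = -448358/(-116917) - 346446/(-17108) = -448358*(-1/116917) - 346446*(-1/17108) = 448358/116917 + 173223/8554 = 24087967823/1000108018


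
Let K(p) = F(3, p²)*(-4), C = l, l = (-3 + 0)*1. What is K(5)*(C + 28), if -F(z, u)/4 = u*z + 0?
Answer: 30000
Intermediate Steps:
l = -3 (l = -3*1 = -3)
C = -3
F(z, u) = -4*u*z (F(z, u) = -4*(u*z + 0) = -4*u*z)
K(p) = 48*p² (K(p) = -4*p²*3*(-4) = -12*p²*(-4) = 48*p²)
K(5)*(C + 28) = (48*5²)*(-3 + 28) = (48*25)*25 = 1200*25 = 30000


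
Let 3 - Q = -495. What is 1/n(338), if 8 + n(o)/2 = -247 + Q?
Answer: 1/486 ≈ 0.0020576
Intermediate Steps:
Q = 498 (Q = 3 - 1*(-495) = 3 + 495 = 498)
n(o) = 486 (n(o) = -16 + 2*(-247 + 498) = -16 + 2*251 = -16 + 502 = 486)
1/n(338) = 1/486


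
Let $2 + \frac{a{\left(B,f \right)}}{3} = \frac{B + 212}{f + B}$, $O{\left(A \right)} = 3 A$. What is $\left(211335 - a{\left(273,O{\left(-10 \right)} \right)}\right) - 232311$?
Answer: $- \frac{1699055}{81} \approx -20976.0$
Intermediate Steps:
$a{\left(B,f \right)} = -6 + \frac{3 \left(212 + B\right)}{B + f}$ ($a{\left(B,f \right)} = -6 + 3 \frac{B + 212}{f + B} = -6 + 3 \frac{212 + B}{B + f} = -6 + \frac{3 \left(212 + B\right)}{B + f}$)
$\left(211335 - a{\left(273,O{\left(-10 \right)} \right)}\right) - 232311 = \left(211335 - \frac{3 \left(212 - 273 - 2 \cdot 3 \left(-10\right)\right)}{273 + 3 \left(-10\right)}\right) - 232311 = \left(211335 - \frac{3 \left(212 - 273 - -60\right)}{273 - 30}\right) - 232311 = \left(211335 - \frac{3 \left(212 - 273 + 60\right)}{243}\right) - 232311 = \left(211335 - 3 \cdot \frac{1}{243} \left(-1\right)\right) - 232311 = \left(211335 - - \frac{1}{81}\right) - 232311 = \left(211335 + \frac{1}{81}\right) - 232311 = \frac{17118136}{81} - 232311 = - \frac{1699055}{81}$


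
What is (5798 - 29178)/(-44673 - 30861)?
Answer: 11690/37767 ≈ 0.30953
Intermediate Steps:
(5798 - 29178)/(-44673 - 30861) = -23380/(-75534) = -23380*(-1/75534) = 11690/37767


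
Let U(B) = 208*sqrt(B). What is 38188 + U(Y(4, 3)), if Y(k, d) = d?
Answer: 38188 + 208*sqrt(3) ≈ 38548.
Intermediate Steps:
38188 + U(Y(4, 3)) = 38188 + 208*sqrt(3)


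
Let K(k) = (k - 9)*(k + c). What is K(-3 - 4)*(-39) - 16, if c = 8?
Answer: 608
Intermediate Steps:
K(k) = (-9 + k)*(8 + k) (K(k) = (k - 9)*(k + 8) = (-9 + k)*(8 + k))
K(-3 - 4)*(-39) - 16 = (-72 + (-3 - 4)² - (-3 - 4))*(-39) - 16 = (-72 + (-7)² - 1*(-7))*(-39) - 16 = (-72 + 49 + 7)*(-39) - 16 = -16*(-39) - 16 = 624 - 16 = 608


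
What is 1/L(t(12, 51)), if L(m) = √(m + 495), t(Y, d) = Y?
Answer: √3/39 ≈ 0.044412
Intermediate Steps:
L(m) = √(495 + m)
1/L(t(12, 51)) = 1/(√(495 + 12)) = 1/(√507) = 1/(13*√3) = √3/39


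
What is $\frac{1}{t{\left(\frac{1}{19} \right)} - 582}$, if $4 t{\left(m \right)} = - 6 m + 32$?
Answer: $- \frac{38}{21815} \approx -0.0017419$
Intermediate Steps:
$t{\left(m \right)} = 8 - \frac{3 m}{2}$ ($t{\left(m \right)} = \frac{- 6 m + 32}{4} = \frac{32 - 6 m}{4} = 8 - \frac{3 m}{2}$)
$\frac{1}{t{\left(\frac{1}{19} \right)} - 582} = \frac{1}{\left(8 - \frac{3}{2 \cdot 19}\right) - 582} = \frac{1}{\left(8 - \frac{3}{38}\right) - 582} = \frac{1}{\frac{301}{38} - 582} = \frac{1}{- \frac{21815}{38}} = - \frac{38}{21815}$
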